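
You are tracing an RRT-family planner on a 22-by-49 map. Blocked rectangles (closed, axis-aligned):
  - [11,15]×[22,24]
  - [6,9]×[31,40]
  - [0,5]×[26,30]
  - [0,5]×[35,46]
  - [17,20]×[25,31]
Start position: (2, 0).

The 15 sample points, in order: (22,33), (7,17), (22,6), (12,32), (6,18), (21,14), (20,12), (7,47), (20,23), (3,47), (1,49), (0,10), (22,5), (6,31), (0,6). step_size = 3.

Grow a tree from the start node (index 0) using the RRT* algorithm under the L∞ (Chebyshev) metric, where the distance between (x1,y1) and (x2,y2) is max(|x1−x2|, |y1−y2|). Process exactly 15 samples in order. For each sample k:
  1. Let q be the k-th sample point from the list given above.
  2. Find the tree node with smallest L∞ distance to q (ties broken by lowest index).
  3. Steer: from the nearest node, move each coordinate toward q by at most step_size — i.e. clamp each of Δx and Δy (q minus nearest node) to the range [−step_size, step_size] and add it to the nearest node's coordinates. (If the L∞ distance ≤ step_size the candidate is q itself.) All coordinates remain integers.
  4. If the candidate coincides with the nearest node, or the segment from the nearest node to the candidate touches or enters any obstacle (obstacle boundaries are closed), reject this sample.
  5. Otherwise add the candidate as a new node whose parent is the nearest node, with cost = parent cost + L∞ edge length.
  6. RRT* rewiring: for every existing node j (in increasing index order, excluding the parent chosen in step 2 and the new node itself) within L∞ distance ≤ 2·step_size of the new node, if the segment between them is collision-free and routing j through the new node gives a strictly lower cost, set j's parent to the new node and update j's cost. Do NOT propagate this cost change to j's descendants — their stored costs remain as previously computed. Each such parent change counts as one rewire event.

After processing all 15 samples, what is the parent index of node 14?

Parent of node 14: 11

1. q=(22,33) nearest=0 d=33 new=(5,3) → add node 1 parent=0 cost=3
2. q=(7,17) nearest=1 d=14 new=(7,6) → add node 2 parent=1 cost=6
3. q=(22,6) nearest=2 d=15 new=(10,6) → add node 3 parent=2 cost=9
4. q=(12,32) nearest=2 d=26 new=(10,9) → add node 4 parent=2 cost=9
5. q=(6,18) nearest=4 d=9 new=(7,12) → add node 5 parent=4 cost=12
6. q=(21,14) nearest=3 d=11 new=(13,9) → add node 6 parent=3 cost=12
7. q=(20,12) nearest=6 d=7 new=(16,12) → add node 7 parent=6 cost=15
8. q=(7,47) nearest=5 d=35 new=(7,15) → add node 8 parent=5 cost=15
9. q=(20,23) nearest=7 d=11 new=(19,15) → add node 9 parent=7 cost=18
10. q=(3,47) nearest=8 d=32 new=(4,18) → add node 10 parent=8 cost=18
11. q=(1,49) nearest=10 d=31 new=(1,21) → add node 11 parent=10 cost=21
12. q=(0,10) nearest=1 d=7 new=(2,6) → add node 12 parent=1 cost=6
13. q=(22,5) nearest=7 d=7 new=(19,9) → add node 13 parent=7 cost=18
14. q=(6,31) nearest=11 d=10 new=(4,24) → add node 14 parent=11 cost=24
15. q=(0,6) nearest=12 d=2 new=(0,6) → add node 15 parent=12 cost=8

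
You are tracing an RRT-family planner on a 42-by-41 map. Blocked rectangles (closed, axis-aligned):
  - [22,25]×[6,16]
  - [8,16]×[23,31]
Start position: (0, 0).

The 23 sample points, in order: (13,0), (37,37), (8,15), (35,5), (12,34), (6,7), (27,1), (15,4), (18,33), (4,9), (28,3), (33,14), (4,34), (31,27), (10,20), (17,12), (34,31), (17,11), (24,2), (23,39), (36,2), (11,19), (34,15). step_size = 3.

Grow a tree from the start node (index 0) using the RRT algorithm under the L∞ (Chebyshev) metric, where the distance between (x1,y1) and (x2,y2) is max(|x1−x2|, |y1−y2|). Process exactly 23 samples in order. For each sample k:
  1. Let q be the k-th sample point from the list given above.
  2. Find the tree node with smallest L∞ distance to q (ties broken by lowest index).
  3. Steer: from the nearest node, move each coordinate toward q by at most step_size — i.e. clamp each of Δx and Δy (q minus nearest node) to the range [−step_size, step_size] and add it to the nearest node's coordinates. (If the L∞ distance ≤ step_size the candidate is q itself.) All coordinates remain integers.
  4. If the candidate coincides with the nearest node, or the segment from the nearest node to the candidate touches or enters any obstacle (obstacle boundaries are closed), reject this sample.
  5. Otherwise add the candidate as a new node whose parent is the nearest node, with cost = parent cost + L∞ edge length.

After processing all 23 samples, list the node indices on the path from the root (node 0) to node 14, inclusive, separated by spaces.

1. q=(13,0) nearest=0 d=13 new=(3,0) → add node 1 parent=0 cost=3
2. q=(37,37) nearest=0 d=37 new=(3,3) → add node 2 parent=0 cost=3
3. q=(8,15) nearest=2 d=12 new=(6,6) → add node 3 parent=2 cost=6
4. q=(35,5) nearest=3 d=29 new=(9,5) → add node 4 parent=3 cost=9
5. q=(12,34) nearest=3 d=28 new=(9,9) → add node 5 parent=3 cost=9
6. q=(6,7) nearest=3 d=1 new=(6,7) → add node 6 parent=3 cost=7
7. q=(27,1) nearest=4 d=18 new=(12,2) → add node 7 parent=4 cost=12
8. q=(15,4) nearest=7 d=3 new=(15,4) → add node 8 parent=7 cost=15
9. q=(18,33) nearest=5 d=24 new=(12,12) → add node 9 parent=5 cost=12
10. q=(4,9) nearest=6 d=2 new=(4,9) → add node 10 parent=6 cost=9
11. q=(28,3) nearest=8 d=13 new=(18,3) → add node 11 parent=8 cost=18
12. q=(33,14) nearest=11 d=15 new=(21,6) → add node 12 parent=11 cost=21
13. q=(4,34) nearest=9 d=22 new=(9,15) → add node 13 parent=9 cost=15
14. q=(31,27) nearest=9 d=19 new=(15,15) → add node 14 parent=9 cost=15
15. q=(10,20) nearest=13 d=5 new=(10,18) → add node 15 parent=13 cost=18
16. q=(17,12) nearest=14 d=3 new=(17,12) → add node 16 parent=14 cost=18
17. q=(34,31) nearest=14 d=19 new=(18,18) → add node 17 parent=14 cost=18
18. q=(17,11) nearest=16 d=1 new=(17,11) → add node 18 parent=16 cost=19
19. q=(24,2) nearest=12 d=4 new=(24,3) → add node 19 parent=12 cost=24
20. q=(23,39) nearest=15 d=21 new=(13,21) → add node 20 parent=15 cost=21
21. q=(36,2) nearest=19 d=12 new=(27,2) → add node 21 parent=19 cost=27
22. q=(11,19) nearest=15 d=1 new=(11,19) → add node 22 parent=15 cost=19
23. q=(34,15) nearest=19 d=12 new=(27,6) → add node 23 parent=19 cost=27

Path: 0 2 3 5 9 14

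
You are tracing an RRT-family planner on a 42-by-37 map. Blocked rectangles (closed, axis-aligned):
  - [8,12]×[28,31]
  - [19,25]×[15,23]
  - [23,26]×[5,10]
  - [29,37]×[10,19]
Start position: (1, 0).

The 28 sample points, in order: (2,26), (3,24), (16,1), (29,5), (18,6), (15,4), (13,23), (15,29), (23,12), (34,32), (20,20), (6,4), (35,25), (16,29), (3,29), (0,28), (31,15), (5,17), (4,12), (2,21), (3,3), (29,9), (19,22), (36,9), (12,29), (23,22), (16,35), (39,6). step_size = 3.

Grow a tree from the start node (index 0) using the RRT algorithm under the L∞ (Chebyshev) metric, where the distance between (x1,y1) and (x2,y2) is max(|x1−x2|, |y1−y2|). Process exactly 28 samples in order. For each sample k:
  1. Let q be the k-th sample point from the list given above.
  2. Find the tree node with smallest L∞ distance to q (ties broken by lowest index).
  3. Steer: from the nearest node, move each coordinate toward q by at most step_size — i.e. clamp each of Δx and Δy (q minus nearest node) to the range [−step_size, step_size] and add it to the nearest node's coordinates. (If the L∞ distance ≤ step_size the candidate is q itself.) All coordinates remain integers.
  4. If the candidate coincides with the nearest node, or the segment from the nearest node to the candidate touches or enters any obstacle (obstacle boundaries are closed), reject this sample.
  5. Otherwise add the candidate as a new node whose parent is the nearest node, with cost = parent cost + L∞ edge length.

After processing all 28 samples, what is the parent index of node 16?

Parent of node 16: 15

1. q=(2,26) nearest=0 d=26 new=(2,3) → add node 1 parent=0 cost=3
2. q=(3,24) nearest=1 d=21 new=(3,6) → add node 2 parent=1 cost=6
3. q=(16,1) nearest=2 d=13 new=(6,3) → add node 3 parent=2 cost=9
4. q=(29,5) nearest=3 d=23 new=(9,5) → add node 4 parent=3 cost=12
5. q=(18,6) nearest=4 d=9 new=(12,6) → add node 5 parent=4 cost=15
6. q=(15,4) nearest=5 d=3 new=(15,4) → add node 6 parent=5 cost=18
7. q=(13,23) nearest=2 d=17 new=(6,9) → add node 7 parent=2 cost=9
8. q=(15,29) nearest=7 d=20 new=(9,12) → add node 8 parent=7 cost=12
9. q=(23,12) nearest=6 d=8 new=(18,7) → add node 9 parent=6 cost=21
10. q=(34,32) nearest=8 d=25 new=(12,15) → add node 10 parent=8 cost=15
11. q=(20,20) nearest=10 d=8 new=(15,18) → add node 11 parent=10 cost=18
12. q=(6,4) nearest=3 d=1 new=(6,4) → add node 12 parent=3 cost=10
13. q=(35,25) nearest=9 d=18 new=(21,10) → add node 13 parent=9 cost=24
14. q=(16,29) nearest=11 d=11 new=(16,21) → add node 14 parent=11 cost=21
15. q=(3,29) nearest=11 d=12 new=(12,21) → add node 15 parent=11 cost=21
16. q=(0,28) nearest=15 d=12 new=(9,24) → add node 16 parent=15 cost=24
17. q=(31,15) nearest=13 d=10 new=(24,13) → add node 17 parent=13 cost=27
18. q=(5,17) nearest=8 d=5 new=(6,15) → add node 18 parent=8 cost=15
19. q=(4,12) nearest=7 d=3 new=(4,12) → add node 19 parent=7 cost=12
20. q=(2,21) nearest=18 d=6 new=(3,18) → add node 20 parent=18 cost=18
21. q=(3,3) nearest=1 d=1 new=(3,3) → add node 21 parent=1 cost=4
22. q=(29,9) nearest=17 d=5 new=(27,10) → add node 22 parent=17 cost=30
23. q=(19,22) nearest=14 d=3 new=(19,22) → blocked by [19,25]×[15,23], reject
24. q=(36,9) nearest=22 d=9 new=(30,9) → add node 23 parent=22 cost=33
25. q=(12,29) nearest=16 d=5 new=(12,27) → add node 24 parent=16 cost=27
26. q=(23,22) nearest=14 d=7 new=(19,22) → blocked by [19,25]×[15,23], reject
27. q=(16,35) nearest=24 d=8 new=(15,30) → add node 25 parent=24 cost=30
28. q=(39,6) nearest=23 d=9 new=(33,6) → add node 26 parent=23 cost=36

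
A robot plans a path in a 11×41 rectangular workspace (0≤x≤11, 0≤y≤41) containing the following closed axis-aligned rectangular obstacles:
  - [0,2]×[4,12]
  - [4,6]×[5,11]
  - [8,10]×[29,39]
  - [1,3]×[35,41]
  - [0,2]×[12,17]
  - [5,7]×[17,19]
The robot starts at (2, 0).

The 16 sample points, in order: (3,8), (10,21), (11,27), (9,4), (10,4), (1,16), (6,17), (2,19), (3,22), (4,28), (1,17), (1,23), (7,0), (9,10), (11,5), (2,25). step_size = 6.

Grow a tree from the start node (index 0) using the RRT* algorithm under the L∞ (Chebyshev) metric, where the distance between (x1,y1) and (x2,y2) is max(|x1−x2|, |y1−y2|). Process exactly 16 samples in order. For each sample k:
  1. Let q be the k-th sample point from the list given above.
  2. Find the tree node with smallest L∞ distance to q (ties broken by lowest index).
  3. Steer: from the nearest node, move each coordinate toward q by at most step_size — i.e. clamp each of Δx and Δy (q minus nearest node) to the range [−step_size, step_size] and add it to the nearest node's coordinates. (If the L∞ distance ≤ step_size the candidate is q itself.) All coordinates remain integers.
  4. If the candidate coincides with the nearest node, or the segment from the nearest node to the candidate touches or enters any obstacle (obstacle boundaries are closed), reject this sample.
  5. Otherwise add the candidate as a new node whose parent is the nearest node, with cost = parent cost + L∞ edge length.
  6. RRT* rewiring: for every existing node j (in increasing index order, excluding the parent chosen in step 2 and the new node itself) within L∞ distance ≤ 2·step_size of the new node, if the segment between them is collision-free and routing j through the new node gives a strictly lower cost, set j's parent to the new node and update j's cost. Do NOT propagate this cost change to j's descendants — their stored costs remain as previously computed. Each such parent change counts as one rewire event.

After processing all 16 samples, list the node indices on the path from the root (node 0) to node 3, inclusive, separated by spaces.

1. q=(3,8) nearest=0 d=8 new=(3,6) → add node 1 parent=0 cost=6
2. q=(10,21) nearest=1 d=15 new=(9,12) → blocked by [4,6]×[5,11], reject
3. q=(11,27) nearest=1 d=21 new=(9,12) → blocked by [4,6]×[5,11], reject
4. q=(9,4) nearest=1 d=6 new=(9,4) → blocked by [4,6]×[5,11], reject
5. q=(10,4) nearest=1 d=7 new=(9,4) → blocked by [4,6]×[5,11], reject
6. q=(1,16) nearest=1 d=10 new=(1,12) → blocked by [0,2]×[4,12], reject
7. q=(6,17) nearest=1 d=11 new=(6,12) → blocked by [4,6]×[5,11], reject
8. q=(2,19) nearest=1 d=13 new=(2,12) → blocked by [0,2]×[4,12], reject
9. q=(3,22) nearest=1 d=16 new=(3,12) → add node 2 parent=1 cost=12
10. q=(4,28) nearest=2 d=16 new=(4,18) → add node 3 parent=2 cost=18
11. q=(1,17) nearest=3 d=3 new=(1,17) → blocked by [0,2]×[12,17], reject
12. q=(1,23) nearest=3 d=5 new=(1,23) → add node 4 parent=3 cost=23
13. q=(7,0) nearest=0 d=5 new=(7,0) → add node 5 parent=0 cost=5
14. q=(9,10) nearest=1 d=6 new=(9,10) → blocked by [4,6]×[5,11], reject
15. q=(11,5) nearest=5 d=5 new=(11,5) → add node 6 parent=5 cost=10
16. q=(2,25) nearest=4 d=2 new=(2,25) → add node 7 parent=4 cost=25

Path: 0 1 2 3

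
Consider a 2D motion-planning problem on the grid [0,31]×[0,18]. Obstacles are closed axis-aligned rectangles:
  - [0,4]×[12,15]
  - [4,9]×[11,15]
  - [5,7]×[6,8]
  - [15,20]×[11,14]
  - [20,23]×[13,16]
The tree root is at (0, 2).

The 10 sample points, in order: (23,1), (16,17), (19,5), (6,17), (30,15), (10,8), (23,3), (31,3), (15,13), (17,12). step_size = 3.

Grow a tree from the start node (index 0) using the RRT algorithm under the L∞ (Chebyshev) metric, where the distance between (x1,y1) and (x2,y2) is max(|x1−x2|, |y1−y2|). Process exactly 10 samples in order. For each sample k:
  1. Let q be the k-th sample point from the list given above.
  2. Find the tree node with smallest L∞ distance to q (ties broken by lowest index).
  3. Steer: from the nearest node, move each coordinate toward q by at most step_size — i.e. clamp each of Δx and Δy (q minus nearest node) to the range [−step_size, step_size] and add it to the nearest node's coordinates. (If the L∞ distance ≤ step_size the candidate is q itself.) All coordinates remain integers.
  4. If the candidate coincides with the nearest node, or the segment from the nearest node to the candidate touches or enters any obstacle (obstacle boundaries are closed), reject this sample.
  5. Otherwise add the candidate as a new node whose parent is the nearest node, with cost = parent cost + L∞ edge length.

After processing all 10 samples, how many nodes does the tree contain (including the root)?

Node count: 9

1. q=(23,1) nearest=0 d=23 new=(3,1) → add node 1 parent=0 cost=3
2. q=(16,17) nearest=0 d=16 new=(3,5) → add node 2 parent=0 cost=3
3. q=(19,5) nearest=1 d=16 new=(6,4) → add node 3 parent=1 cost=6
4. q=(6,17) nearest=2 d=12 new=(6,8) → blocked by [5,7]×[6,8], reject
5. q=(30,15) nearest=3 d=24 new=(9,7) → add node 4 parent=3 cost=9
6. q=(10,8) nearest=4 d=1 new=(10,8) → add node 5 parent=4 cost=10
7. q=(23,3) nearest=5 d=13 new=(13,5) → add node 6 parent=5 cost=13
8. q=(31,3) nearest=6 d=18 new=(16,3) → add node 7 parent=6 cost=16
9. q=(15,13) nearest=5 d=5 new=(13,11) → add node 8 parent=5 cost=13
10. q=(17,12) nearest=8 d=4 new=(16,12) → blocked by [15,20]×[11,14], reject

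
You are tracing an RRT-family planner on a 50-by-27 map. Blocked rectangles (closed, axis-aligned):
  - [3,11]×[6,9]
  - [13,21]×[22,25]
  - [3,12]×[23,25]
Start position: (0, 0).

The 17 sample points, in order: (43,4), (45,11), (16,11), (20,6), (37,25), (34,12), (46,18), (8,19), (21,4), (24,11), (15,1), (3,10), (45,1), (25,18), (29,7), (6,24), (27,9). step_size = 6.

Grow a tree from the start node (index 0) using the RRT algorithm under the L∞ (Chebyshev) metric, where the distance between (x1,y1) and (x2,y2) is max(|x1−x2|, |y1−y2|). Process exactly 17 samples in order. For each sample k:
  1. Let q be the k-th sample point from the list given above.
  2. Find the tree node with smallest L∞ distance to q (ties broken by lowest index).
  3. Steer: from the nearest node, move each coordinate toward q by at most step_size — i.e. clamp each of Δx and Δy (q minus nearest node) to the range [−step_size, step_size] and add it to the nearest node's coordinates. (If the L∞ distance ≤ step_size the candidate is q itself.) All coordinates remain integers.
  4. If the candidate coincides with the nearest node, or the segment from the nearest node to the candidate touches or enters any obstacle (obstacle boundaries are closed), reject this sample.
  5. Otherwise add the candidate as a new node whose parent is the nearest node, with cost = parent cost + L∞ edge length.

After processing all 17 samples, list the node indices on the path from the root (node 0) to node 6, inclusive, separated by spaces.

Path: 0 1 2 3 6

1. q=(43,4) nearest=0 d=43 new=(6,4) → add node 1 parent=0 cost=6
2. q=(45,11) nearest=1 d=39 new=(12,10) → blocked by [3,11]×[6,9], reject
3. q=(16,11) nearest=1 d=10 new=(12,10) → blocked by [3,11]×[6,9], reject
4. q=(20,6) nearest=1 d=14 new=(12,6) → add node 2 parent=1 cost=12
5. q=(37,25) nearest=2 d=25 new=(18,12) → add node 3 parent=2 cost=18
6. q=(34,12) nearest=3 d=16 new=(24,12) → add node 4 parent=3 cost=24
7. q=(46,18) nearest=4 d=22 new=(30,18) → add node 5 parent=4 cost=30
8. q=(8,19) nearest=3 d=10 new=(12,18) → add node 6 parent=3 cost=24
9. q=(21,4) nearest=3 d=8 new=(21,6) → add node 7 parent=3 cost=24
10. q=(24,11) nearest=4 d=1 new=(24,11) → add node 8 parent=4 cost=25
11. q=(15,1) nearest=2 d=5 new=(15,1) → add node 9 parent=2 cost=17
12. q=(3,10) nearest=1 d=6 new=(3,10) → blocked by [3,11]×[6,9], reject
13. q=(45,1) nearest=5 d=17 new=(36,12) → add node 10 parent=5 cost=36
14. q=(25,18) nearest=5 d=5 new=(25,18) → add node 11 parent=5 cost=35
15. q=(29,7) nearest=4 d=5 new=(29,7) → add node 12 parent=4 cost=29
16. q=(6,24) nearest=6 d=6 new=(6,24) → blocked by [3,12]×[23,25], reject
17. q=(27,9) nearest=12 d=2 new=(27,9) → add node 13 parent=12 cost=31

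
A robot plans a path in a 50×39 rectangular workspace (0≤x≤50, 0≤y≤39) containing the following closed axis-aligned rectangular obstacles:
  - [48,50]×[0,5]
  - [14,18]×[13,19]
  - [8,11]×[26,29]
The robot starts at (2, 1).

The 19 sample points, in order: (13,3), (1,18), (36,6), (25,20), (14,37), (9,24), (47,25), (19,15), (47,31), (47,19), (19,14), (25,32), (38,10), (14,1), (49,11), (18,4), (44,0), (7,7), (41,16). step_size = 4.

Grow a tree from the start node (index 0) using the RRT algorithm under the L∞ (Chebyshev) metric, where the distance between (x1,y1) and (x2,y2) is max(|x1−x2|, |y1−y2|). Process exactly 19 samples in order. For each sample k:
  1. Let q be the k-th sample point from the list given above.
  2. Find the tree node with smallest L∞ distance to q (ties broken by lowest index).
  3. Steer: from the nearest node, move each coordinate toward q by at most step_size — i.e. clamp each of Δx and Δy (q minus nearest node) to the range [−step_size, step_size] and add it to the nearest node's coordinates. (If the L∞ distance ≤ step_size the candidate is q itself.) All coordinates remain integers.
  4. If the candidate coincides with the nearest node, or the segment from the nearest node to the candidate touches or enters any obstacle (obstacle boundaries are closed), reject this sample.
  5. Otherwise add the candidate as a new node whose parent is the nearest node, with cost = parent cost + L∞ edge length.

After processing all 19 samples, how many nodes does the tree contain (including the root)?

1. q=(13,3) nearest=0 d=11 new=(6,3) → add node 1 parent=0 cost=4
2. q=(1,18) nearest=1 d=15 new=(2,7) → add node 2 parent=1 cost=8
3. q=(36,6) nearest=1 d=30 new=(10,6) → add node 3 parent=1 cost=8
4. q=(25,20) nearest=3 d=15 new=(14,10) → add node 4 parent=3 cost=12
5. q=(14,37) nearest=4 d=27 new=(14,14) → blocked by [14,18]×[13,19], reject
6. q=(9,24) nearest=4 d=14 new=(10,14) → add node 5 parent=4 cost=16
7. q=(47,25) nearest=4 d=33 new=(18,14) → blocked by [14,18]×[13,19], reject
8. q=(19,15) nearest=4 d=5 new=(18,14) → blocked by [14,18]×[13,19], reject
9. q=(47,31) nearest=4 d=33 new=(18,14) → blocked by [14,18]×[13,19], reject
10. q=(47,19) nearest=4 d=33 new=(18,14) → blocked by [14,18]×[13,19], reject
11. q=(19,14) nearest=4 d=5 new=(18,14) → blocked by [14,18]×[13,19], reject
12. q=(25,32) nearest=5 d=18 new=(14,18) → blocked by [14,18]×[13,19], reject
13. q=(38,10) nearest=4 d=24 new=(18,10) → add node 6 parent=4 cost=16
14. q=(14,1) nearest=3 d=5 new=(14,2) → add node 7 parent=3 cost=12
15. q=(49,11) nearest=6 d=31 new=(22,11) → add node 8 parent=6 cost=20
16. q=(18,4) nearest=7 d=4 new=(18,4) → add node 9 parent=7 cost=16
17. q=(44,0) nearest=8 d=22 new=(26,7) → add node 10 parent=8 cost=24
18. q=(7,7) nearest=3 d=3 new=(7,7) → add node 11 parent=3 cost=11
19. q=(41,16) nearest=10 d=15 new=(30,11) → add node 12 parent=10 cost=28

Node count: 13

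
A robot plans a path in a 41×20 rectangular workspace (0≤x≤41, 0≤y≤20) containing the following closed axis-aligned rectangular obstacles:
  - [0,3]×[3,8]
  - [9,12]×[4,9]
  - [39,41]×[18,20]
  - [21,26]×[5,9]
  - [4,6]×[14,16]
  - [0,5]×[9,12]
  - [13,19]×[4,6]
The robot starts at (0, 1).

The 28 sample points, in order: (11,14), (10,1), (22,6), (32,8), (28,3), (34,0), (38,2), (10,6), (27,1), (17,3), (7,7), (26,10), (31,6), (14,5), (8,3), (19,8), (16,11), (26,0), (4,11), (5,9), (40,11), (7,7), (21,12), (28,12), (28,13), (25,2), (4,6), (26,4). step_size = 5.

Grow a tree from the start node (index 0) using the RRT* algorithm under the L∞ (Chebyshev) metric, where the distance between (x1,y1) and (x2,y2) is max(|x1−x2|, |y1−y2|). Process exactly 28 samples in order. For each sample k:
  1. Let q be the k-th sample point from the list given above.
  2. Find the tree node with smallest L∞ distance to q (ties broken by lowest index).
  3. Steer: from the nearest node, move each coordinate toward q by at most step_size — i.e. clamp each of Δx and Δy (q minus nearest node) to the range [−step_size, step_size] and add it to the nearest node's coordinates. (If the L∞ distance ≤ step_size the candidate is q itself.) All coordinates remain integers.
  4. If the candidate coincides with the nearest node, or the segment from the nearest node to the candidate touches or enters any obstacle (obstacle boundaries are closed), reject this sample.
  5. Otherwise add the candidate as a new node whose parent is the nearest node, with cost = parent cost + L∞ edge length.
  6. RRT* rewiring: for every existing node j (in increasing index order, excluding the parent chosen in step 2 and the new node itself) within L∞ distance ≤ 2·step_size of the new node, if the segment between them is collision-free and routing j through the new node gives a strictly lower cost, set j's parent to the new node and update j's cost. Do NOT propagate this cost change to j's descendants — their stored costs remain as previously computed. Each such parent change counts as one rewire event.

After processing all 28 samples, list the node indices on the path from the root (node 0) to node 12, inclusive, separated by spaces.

Path: 0 1 2 3 4 5 7 11 12

1. q=(11,14) nearest=0 d=13 new=(5,6) → blocked by [0,3]×[3,8], reject
2. q=(10,1) nearest=0 d=10 new=(5,1) → add node 1 parent=0 cost=5
3. q=(22,6) nearest=1 d=17 new=(10,6) → blocked by [9,12]×[4,9], reject
4. q=(32,8) nearest=1 d=27 new=(10,6) → blocked by [9,12]×[4,9], reject
5. q=(28,3) nearest=1 d=23 new=(10,3) → add node 2 parent=1 cost=10
6. q=(34,0) nearest=2 d=24 new=(15,0) → add node 3 parent=2 cost=15
7. q=(38,2) nearest=3 d=23 new=(20,2) → add node 4 parent=3 cost=20
8. q=(10,6) nearest=2 d=3 new=(10,6) → blocked by [9,12]×[4,9], reject
9. q=(27,1) nearest=4 d=7 new=(25,1) → add node 5 parent=4 cost=25
10. q=(17,3) nearest=3 d=3 new=(17,3) → add node 6 parent=3 cost=18
11. q=(7,7) nearest=2 d=4 new=(7,7) → blocked by [9,12]×[4,9], reject
12. q=(26,10) nearest=4 d=8 new=(25,7) → blocked by [21,26]×[5,9], reject
13. q=(31,6) nearest=5 d=6 new=(30,6) → add node 7 parent=5 cost=30
14. q=(14,5) nearest=6 d=3 new=(14,5) → blocked by [13,19]×[4,6], reject
15. q=(8,3) nearest=2 d=2 new=(8,3) → add node 8 parent=2 cost=12
16. q=(19,8) nearest=6 d=5 new=(19,8) → blocked by [13,19]×[4,6], reject
17. q=(16,11) nearest=2 d=8 new=(15,8) → blocked by [9,12]×[4,9], reject
18. q=(26,0) nearest=5 d=1 new=(26,0) → add node 9 parent=5 cost=26
19. q=(4,11) nearest=2 d=8 new=(5,8) → blocked by [9,12]×[4,9], reject
20. q=(5,9) nearest=2 d=6 new=(5,8) → blocked by [9,12]×[4,9], reject
21. q=(40,11) nearest=7 d=10 new=(35,11) → add node 10 parent=7 cost=35
22. q=(7,7) nearest=2 d=4 new=(7,7) → blocked by [9,12]×[4,9], reject
23. q=(21,12) nearest=6 d=9 new=(21,8) → blocked by [21,26]×[5,9], reject
24. q=(28,12) nearest=7 d=6 new=(28,11) → add node 11 parent=7 cost=35
25. q=(28,13) nearest=11 d=2 new=(28,13) → add node 12 parent=11 cost=37
26. q=(25,2) nearest=5 d=1 new=(25,2) → add node 13 parent=5 cost=26
27. q=(4,6) nearest=8 d=4 new=(4,6) → add node 14 parent=8 cost=16
28. q=(26,4) nearest=13 d=2 new=(26,4) → add node 15 parent=13 cost=28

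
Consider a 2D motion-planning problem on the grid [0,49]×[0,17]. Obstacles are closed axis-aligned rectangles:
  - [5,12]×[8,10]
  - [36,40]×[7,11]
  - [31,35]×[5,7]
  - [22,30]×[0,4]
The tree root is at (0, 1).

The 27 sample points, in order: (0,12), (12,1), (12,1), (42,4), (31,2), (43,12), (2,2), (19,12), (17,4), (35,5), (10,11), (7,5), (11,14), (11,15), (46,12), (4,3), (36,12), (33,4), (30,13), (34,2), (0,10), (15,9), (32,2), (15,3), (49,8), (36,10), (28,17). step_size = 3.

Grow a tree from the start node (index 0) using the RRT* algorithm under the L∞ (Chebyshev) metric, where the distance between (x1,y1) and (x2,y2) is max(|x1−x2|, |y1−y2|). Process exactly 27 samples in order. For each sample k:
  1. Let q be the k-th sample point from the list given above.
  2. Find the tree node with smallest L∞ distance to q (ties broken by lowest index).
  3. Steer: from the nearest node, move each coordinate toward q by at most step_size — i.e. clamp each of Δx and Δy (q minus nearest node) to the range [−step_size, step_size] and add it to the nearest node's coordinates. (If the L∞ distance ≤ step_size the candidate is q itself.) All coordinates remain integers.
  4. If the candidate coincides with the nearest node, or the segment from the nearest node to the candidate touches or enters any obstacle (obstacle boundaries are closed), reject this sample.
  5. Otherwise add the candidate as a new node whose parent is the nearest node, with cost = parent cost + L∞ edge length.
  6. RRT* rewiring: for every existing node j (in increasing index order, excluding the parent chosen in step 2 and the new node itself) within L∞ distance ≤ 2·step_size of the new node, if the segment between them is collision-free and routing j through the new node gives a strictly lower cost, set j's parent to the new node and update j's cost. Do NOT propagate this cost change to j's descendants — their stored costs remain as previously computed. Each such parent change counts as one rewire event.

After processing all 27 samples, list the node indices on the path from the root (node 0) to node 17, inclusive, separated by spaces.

Path: 0 2 3 4 5 6 8 10 14 16 17

1. q=(0,12) nearest=0 d=11 new=(0,4) → add node 1 parent=0 cost=3
2. q=(12,1) nearest=0 d=12 new=(3,1) → add node 2 parent=0 cost=3
3. q=(12,1) nearest=2 d=9 new=(6,1) → add node 3 parent=2 cost=6
4. q=(42,4) nearest=3 d=36 new=(9,4) → add node 4 parent=3 cost=9
5. q=(31,2) nearest=4 d=22 new=(12,2) → add node 5 parent=4 cost=12
6. q=(43,12) nearest=5 d=31 new=(15,5) → add node 6 parent=5 cost=15
7. q=(2,2) nearest=2 d=1 new=(2,2) → add node 7 parent=2 cost=4
8. q=(19,12) nearest=6 d=7 new=(18,8) → add node 8 parent=6 cost=18
9. q=(17,4) nearest=6 d=2 new=(17,4) → add node 9 parent=6 cost=17
10. q=(35,5) nearest=8 d=17 new=(21,5) → add node 10 parent=8 cost=21
11. q=(10,11) nearest=6 d=6 new=(12,8) → blocked by [5,12]×[8,10], reject
12. q=(7,5) nearest=4 d=2 new=(7,5) → add node 11 parent=4 cost=11
13. q=(11,14) nearest=8 d=7 new=(15,11) → add node 12 parent=8 cost=21
14. q=(11,15) nearest=12 d=4 new=(12,14) → add node 13 parent=12 cost=24
15. q=(46,12) nearest=10 d=25 new=(24,8) → add node 14 parent=10 cost=24
16. q=(4,3) nearest=2 d=2 new=(4,3) → add node 15 parent=2 cost=5; rewire 11→15 (8<11)
17. q=(36,12) nearest=14 d=12 new=(27,11) → add node 16 parent=14 cost=27
18. q=(33,4) nearest=16 d=7 new=(30,8) → add node 17 parent=16 cost=30
19. q=(30,13) nearest=16 d=3 new=(30,13) → add node 18 parent=16 cost=30
20. q=(34,2) nearest=17 d=6 new=(33,5) → blocked by [31,35]×[5,7], reject
21. q=(0,10) nearest=1 d=6 new=(0,7) → add node 19 parent=1 cost=6
22. q=(15,9) nearest=12 d=2 new=(15,9) → add node 20 parent=12 cost=23
23. q=(32,2) nearest=17 d=6 new=(32,5) → blocked by [31,35]×[5,7], reject
24. q=(15,3) nearest=6 d=2 new=(15,3) → add node 21 parent=6 cost=17
25. q=(49,8) nearest=17 d=19 new=(33,8) → add node 22 parent=17 cost=33
26. q=(36,10) nearest=22 d=3 new=(36,10) → blocked by [36,40]×[7,11], reject
27. q=(28,17) nearest=18 d=4 new=(28,16) → add node 23 parent=18 cost=33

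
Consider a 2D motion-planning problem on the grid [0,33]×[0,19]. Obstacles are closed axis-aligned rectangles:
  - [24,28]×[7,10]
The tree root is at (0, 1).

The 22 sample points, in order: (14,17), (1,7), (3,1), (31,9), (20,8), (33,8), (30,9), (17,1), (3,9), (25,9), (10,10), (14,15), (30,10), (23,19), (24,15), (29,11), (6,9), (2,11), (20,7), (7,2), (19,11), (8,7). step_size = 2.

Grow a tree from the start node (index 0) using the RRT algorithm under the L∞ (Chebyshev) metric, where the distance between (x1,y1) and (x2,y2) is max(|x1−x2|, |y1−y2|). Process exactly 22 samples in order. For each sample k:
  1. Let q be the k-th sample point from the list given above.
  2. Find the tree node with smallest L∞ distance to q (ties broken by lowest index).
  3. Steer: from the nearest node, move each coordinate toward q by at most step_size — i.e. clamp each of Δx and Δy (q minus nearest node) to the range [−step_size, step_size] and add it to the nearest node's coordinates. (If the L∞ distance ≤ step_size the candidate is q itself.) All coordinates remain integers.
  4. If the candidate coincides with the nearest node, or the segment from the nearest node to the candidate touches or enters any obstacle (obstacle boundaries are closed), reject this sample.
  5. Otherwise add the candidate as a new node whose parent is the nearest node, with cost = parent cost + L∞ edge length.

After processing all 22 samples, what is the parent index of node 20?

1. q=(14,17) nearest=0 d=16 new=(2,3) → add node 1 parent=0 cost=2
2. q=(1,7) nearest=1 d=4 new=(1,5) → add node 2 parent=1 cost=4
3. q=(3,1) nearest=1 d=2 new=(3,1) → add node 3 parent=1 cost=4
4. q=(31,9) nearest=3 d=28 new=(5,3) → add node 4 parent=3 cost=6
5. q=(20,8) nearest=4 d=15 new=(7,5) → add node 5 parent=4 cost=8
6. q=(33,8) nearest=5 d=26 new=(9,7) → add node 6 parent=5 cost=10
7. q=(30,9) nearest=6 d=21 new=(11,9) → add node 7 parent=6 cost=12
8. q=(17,1) nearest=6 d=8 new=(11,5) → add node 8 parent=6 cost=12
9. q=(3,9) nearest=2 d=4 new=(3,7) → add node 9 parent=2 cost=6
10. q=(25,9) nearest=7 d=14 new=(13,9) → add node 10 parent=7 cost=14
11. q=(10,10) nearest=7 d=1 new=(10,10) → add node 11 parent=7 cost=13
12. q=(14,15) nearest=11 d=5 new=(12,12) → add node 12 parent=11 cost=15
13. q=(30,10) nearest=10 d=17 new=(15,10) → add node 13 parent=10 cost=16
14. q=(23,19) nearest=13 d=9 new=(17,12) → add node 14 parent=13 cost=18
15. q=(24,15) nearest=14 d=7 new=(19,14) → add node 15 parent=14 cost=20
16. q=(29,11) nearest=15 d=10 new=(21,12) → add node 16 parent=15 cost=22
17. q=(6,9) nearest=6 d=3 new=(7,9) → add node 17 parent=6 cost=12
18. q=(2,11) nearest=9 d=4 new=(2,9) → add node 18 parent=9 cost=8
19. q=(20,7) nearest=13 d=5 new=(17,8) → add node 19 parent=13 cost=18
20. q=(7,2) nearest=4 d=2 new=(7,2) → add node 20 parent=4 cost=8
21. q=(19,11) nearest=14 d=2 new=(19,11) → add node 21 parent=14 cost=20
22. q=(8,7) nearest=6 d=1 new=(8,7) → add node 22 parent=6 cost=11

Parent of node 20: 4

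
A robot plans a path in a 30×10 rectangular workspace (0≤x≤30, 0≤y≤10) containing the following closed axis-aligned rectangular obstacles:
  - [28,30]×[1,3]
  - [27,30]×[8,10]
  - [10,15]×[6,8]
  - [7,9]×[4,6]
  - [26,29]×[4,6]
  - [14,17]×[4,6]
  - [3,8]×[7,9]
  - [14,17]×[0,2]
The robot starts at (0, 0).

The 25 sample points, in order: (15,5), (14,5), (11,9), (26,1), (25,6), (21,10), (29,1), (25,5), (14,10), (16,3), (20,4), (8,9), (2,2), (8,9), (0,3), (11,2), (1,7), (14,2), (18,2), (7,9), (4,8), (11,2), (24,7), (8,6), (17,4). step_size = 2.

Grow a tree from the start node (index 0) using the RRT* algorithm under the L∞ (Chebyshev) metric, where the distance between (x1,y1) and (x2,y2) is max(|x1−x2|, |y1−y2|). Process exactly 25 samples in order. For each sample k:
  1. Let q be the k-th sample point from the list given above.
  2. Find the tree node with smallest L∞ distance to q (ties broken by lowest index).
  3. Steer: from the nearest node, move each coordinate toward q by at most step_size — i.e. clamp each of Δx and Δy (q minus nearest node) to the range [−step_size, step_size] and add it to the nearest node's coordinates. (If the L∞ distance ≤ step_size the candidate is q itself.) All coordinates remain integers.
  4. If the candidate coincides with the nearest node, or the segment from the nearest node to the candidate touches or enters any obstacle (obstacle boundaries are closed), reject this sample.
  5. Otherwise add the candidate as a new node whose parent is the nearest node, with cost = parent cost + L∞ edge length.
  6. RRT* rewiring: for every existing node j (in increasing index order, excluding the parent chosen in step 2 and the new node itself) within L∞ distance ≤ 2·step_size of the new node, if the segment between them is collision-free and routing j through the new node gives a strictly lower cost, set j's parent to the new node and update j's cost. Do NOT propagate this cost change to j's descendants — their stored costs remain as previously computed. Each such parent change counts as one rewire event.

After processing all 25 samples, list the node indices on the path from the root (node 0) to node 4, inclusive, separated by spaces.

1. q=(15,5) nearest=0 d=15 new=(2,2) → add node 1 parent=0 cost=2
2. q=(14,5) nearest=1 d=12 new=(4,4) → add node 2 parent=1 cost=4
3. q=(11,9) nearest=2 d=7 new=(6,6) → add node 3 parent=2 cost=6
4. q=(26,1) nearest=3 d=20 new=(8,4) → blocked by [7,9]×[4,6], reject
5. q=(25,6) nearest=3 d=19 new=(8,6) → blocked by [7,9]×[4,6], reject
6. q=(21,10) nearest=3 d=15 new=(8,8) → blocked by [3,8]×[7,9], reject
7. q=(29,1) nearest=3 d=23 new=(8,4) → blocked by [7,9]×[4,6], reject
8. q=(25,5) nearest=3 d=19 new=(8,5) → blocked by [7,9]×[4,6], reject
9. q=(14,10) nearest=3 d=8 new=(8,8) → blocked by [3,8]×[7,9], reject
10. q=(16,3) nearest=3 d=10 new=(8,4) → blocked by [7,9]×[4,6], reject
11. q=(20,4) nearest=3 d=14 new=(8,4) → blocked by [7,9]×[4,6], reject
12. q=(8,9) nearest=3 d=3 new=(8,8) → blocked by [3,8]×[7,9], reject
13. q=(2,2) nearest=1 d=0 → coincident, reject
14. q=(8,9) nearest=3 d=3 new=(8,8) → blocked by [3,8]×[7,9], reject
15. q=(0,3) nearest=1 d=2 new=(0,3) → add node 4 parent=1 cost=4
16. q=(11,2) nearest=3 d=5 new=(8,4) → blocked by [7,9]×[4,6], reject
17. q=(1,7) nearest=2 d=3 new=(2,6) → add node 5 parent=2 cost=6
18. q=(14,2) nearest=3 d=8 new=(8,4) → blocked by [7,9]×[4,6], reject
19. q=(18,2) nearest=3 d=12 new=(8,4) → blocked by [7,9]×[4,6], reject
20. q=(7,9) nearest=3 d=3 new=(7,8) → blocked by [3,8]×[7,9], reject
21. q=(4,8) nearest=3 d=2 new=(4,8) → blocked by [3,8]×[7,9], reject
22. q=(11,2) nearest=3 d=5 new=(8,4) → blocked by [7,9]×[4,6], reject
23. q=(24,7) nearest=3 d=18 new=(8,7) → blocked by [3,8]×[7,9], reject
24. q=(8,6) nearest=3 d=2 new=(8,6) → blocked by [7,9]×[4,6], reject
25. q=(17,4) nearest=3 d=11 new=(8,4) → blocked by [7,9]×[4,6], reject

Path: 0 1 4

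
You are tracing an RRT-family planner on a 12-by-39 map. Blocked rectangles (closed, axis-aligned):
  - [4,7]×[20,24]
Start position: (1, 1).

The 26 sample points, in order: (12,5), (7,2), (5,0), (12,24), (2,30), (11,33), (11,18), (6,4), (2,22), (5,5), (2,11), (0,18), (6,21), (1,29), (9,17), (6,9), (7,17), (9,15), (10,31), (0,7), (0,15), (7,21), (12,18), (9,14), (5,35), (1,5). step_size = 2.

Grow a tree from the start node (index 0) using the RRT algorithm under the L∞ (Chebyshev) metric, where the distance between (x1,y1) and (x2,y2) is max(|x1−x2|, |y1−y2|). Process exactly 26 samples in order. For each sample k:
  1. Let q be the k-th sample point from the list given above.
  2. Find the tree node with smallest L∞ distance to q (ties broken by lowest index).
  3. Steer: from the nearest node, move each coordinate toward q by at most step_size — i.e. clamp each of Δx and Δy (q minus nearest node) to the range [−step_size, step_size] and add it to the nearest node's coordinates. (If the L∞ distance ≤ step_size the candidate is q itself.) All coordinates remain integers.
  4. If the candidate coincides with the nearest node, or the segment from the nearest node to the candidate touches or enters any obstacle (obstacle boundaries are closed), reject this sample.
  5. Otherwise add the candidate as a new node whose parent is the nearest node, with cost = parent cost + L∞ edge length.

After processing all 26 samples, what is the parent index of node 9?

Parent of node 9: 7

1. q=(12,5) nearest=0 d=11 new=(3,3) → add node 1 parent=0 cost=2
2. q=(7,2) nearest=1 d=4 new=(5,2) → add node 2 parent=1 cost=4
3. q=(5,0) nearest=2 d=2 new=(5,0) → add node 3 parent=2 cost=6
4. q=(12,24) nearest=1 d=21 new=(5,5) → add node 4 parent=1 cost=4
5. q=(2,30) nearest=4 d=25 new=(3,7) → add node 5 parent=4 cost=6
6. q=(11,33) nearest=5 d=26 new=(5,9) → add node 6 parent=5 cost=8
7. q=(11,18) nearest=6 d=9 new=(7,11) → add node 7 parent=6 cost=10
8. q=(6,4) nearest=4 d=1 new=(6,4) → add node 8 parent=4 cost=5
9. q=(2,22) nearest=7 d=11 new=(5,13) → add node 9 parent=7 cost=12
10. q=(5,5) nearest=4 d=0 → coincident, reject
11. q=(2,11) nearest=6 d=3 new=(3,11) → add node 10 parent=6 cost=10
12. q=(0,18) nearest=9 d=5 new=(3,15) → add node 11 parent=9 cost=14
13. q=(6,21) nearest=11 d=6 new=(5,17) → add node 12 parent=11 cost=16
14. q=(1,29) nearest=12 d=12 new=(3,19) → add node 13 parent=12 cost=18
15. q=(9,17) nearest=9 d=4 new=(7,15) → add node 14 parent=9 cost=14
16. q=(6,9) nearest=6 d=1 new=(6,9) → add node 15 parent=6 cost=9
17. q=(7,17) nearest=12 d=2 new=(7,17) → add node 16 parent=12 cost=18
18. q=(9,15) nearest=14 d=2 new=(9,15) → add node 17 parent=14 cost=16
19. q=(10,31) nearest=13 d=12 new=(5,21) → blocked by [4,7]×[20,24], reject
20. q=(0,7) nearest=5 d=3 new=(1,7) → add node 18 parent=5 cost=8
21. q=(0,15) nearest=11 d=3 new=(1,15) → add node 19 parent=11 cost=16
22. q=(7,21) nearest=12 d=4 new=(7,19) → add node 20 parent=12 cost=18
23. q=(12,18) nearest=17 d=3 new=(11,17) → add node 21 parent=17 cost=18
24. q=(9,14) nearest=17 d=1 new=(9,14) → add node 22 parent=17 cost=17
25. q=(5,35) nearest=13 d=16 new=(5,21) → blocked by [4,7]×[20,24], reject
26. q=(1,5) nearest=1 d=2 new=(1,5) → add node 23 parent=1 cost=4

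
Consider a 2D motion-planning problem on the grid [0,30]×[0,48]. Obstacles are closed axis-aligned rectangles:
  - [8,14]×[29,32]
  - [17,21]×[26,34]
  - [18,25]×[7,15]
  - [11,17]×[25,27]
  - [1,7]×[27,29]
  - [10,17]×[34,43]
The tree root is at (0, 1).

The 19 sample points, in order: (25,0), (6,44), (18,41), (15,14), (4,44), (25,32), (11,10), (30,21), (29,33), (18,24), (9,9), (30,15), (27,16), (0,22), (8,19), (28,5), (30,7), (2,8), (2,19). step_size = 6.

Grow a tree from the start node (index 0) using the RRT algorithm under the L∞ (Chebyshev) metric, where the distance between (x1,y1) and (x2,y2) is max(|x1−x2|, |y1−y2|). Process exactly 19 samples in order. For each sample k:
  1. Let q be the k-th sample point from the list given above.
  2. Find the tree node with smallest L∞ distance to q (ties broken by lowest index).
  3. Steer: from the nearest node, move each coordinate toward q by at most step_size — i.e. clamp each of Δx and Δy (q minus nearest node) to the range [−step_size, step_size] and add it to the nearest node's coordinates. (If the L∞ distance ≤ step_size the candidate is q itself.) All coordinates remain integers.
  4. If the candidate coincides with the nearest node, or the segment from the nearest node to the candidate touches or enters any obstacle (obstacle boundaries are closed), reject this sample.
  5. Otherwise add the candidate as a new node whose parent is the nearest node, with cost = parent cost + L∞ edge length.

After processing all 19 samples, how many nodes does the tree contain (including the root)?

1. q=(25,0) nearest=0 d=25 new=(6,0) → add node 1 parent=0 cost=6
2. q=(6,44) nearest=0 d=43 new=(6,7) → add node 2 parent=0 cost=6
3. q=(18,41) nearest=2 d=34 new=(12,13) → add node 3 parent=2 cost=12
4. q=(15,14) nearest=3 d=3 new=(15,14) → add node 4 parent=3 cost=15
5. q=(4,44) nearest=4 d=30 new=(9,20) → add node 5 parent=4 cost=21
6. q=(25,32) nearest=5 d=16 new=(15,26) → blocked by [11,17]×[25,27], reject
7. q=(11,10) nearest=3 d=3 new=(11,10) → add node 6 parent=3 cost=15
8. q=(30,21) nearest=4 d=15 new=(21,20) → add node 7 parent=4 cost=21
9. q=(29,33) nearest=7 d=13 new=(27,26) → add node 8 parent=7 cost=27
10. q=(18,24) nearest=7 d=4 new=(18,24) → add node 9 parent=7 cost=25
11. q=(9,9) nearest=6 d=2 new=(9,9) → add node 10 parent=6 cost=17
12. q=(30,15) nearest=7 d=9 new=(27,15) → add node 11 parent=7 cost=27
13. q=(27,16) nearest=11 d=1 new=(27,16) → add node 12 parent=11 cost=28
14. q=(0,22) nearest=5 d=9 new=(3,22) → add node 13 parent=5 cost=27
15. q=(8,19) nearest=5 d=1 new=(8,19) → add node 14 parent=5 cost=22
16. q=(28,5) nearest=11 d=10 new=(28,9) → add node 15 parent=11 cost=33
17. q=(30,7) nearest=15 d=2 new=(30,7) → add node 16 parent=15 cost=35
18. q=(2,8) nearest=2 d=4 new=(2,8) → add node 17 parent=2 cost=10
19. q=(2,19) nearest=13 d=3 new=(2,19) → add node 18 parent=13 cost=30

Node count: 19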